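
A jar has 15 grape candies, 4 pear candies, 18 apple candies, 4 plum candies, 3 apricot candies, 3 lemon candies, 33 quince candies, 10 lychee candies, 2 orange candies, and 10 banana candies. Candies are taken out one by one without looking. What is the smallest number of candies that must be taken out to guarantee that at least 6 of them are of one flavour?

An adversary could hand out at most 5 candies per flavour (5 flavours run out sooner): 5 + 4 + 5 + 4 + 3 + 3 + 5 + 5 + 2 + 5 = 41 candies and still no flavour has 6.
One more candy lands in a flavour already at 5, so 42 draws are enough and 41 are not.

42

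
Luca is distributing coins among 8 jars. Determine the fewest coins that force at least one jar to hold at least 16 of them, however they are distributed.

121

With 120 coins one could put exactly 15 in each of the 8 jars, and no jar would reach 16.
By pigeonhole, one more coin must land in a jar that already has 15, giving it 16.
So 8 × 15 + 1 = 121 coins are required.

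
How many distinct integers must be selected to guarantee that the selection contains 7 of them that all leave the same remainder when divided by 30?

The 30 residue classes mod 30 are the pigeonholes.
With 180 integers one could put 6 in each residue class and have no class reach 7.
The 181st integer pushes some class to 7, so 30·6 + 1 = 181.

181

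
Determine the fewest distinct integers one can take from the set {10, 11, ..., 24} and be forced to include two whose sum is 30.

Two chosen integers sum to 30 exactly when both halves of some pair {x, 30−x} with 10 ≤ x ≤ 30−x ≤ 20 are chosen — 5 such pairs.
The remaining 5 elements (those with no distinct partner in range) can never complete a 30-sum, so the worst case takes all of them and one from each pair: 5 + 5 = 10.
By pigeonhole, the 11th integer has to be the second member of some pair, so 10 + 1 = 11.

11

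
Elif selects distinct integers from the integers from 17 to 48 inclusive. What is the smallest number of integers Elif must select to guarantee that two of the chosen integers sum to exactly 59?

Group the elements by complementary pair {x, 59−x}: {17,42}, {18,41}, {19,40}, …, giving 13 two-element pairs and 6 integers whose partner 59−x falls outside [17,48].
Pigeonhole: treating each of those 19 groups as a pigeonhole, one can pick one integer per group — 19 integers — with no two summing to 59.
The 20th integer lands in an occupied pair, forcing a sum of 59.

20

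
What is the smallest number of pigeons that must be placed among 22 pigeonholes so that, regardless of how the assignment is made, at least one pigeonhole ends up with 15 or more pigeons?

With 308 pigeons one could put exactly 14 in each of the 22 pigeonholes, and no pigeonhole would reach 15.
By pigeonhole, one more pigeon must land in a pigeonhole that already has 14, giving it 15.
So 22 × 14 + 1 = 309 pigeons are required.

309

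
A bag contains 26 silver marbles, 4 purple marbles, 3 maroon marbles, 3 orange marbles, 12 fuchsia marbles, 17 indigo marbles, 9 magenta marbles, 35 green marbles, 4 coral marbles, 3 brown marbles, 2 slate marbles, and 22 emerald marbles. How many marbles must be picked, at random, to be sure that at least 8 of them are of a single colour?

62

An adversary could hand out at most 7 marbles per colour (6 colours run out sooner): 7 + 4 + 3 + 3 + 7 + 7 + 7 + 7 + 4 + 3 + 2 + 7 = 61 marbles and still no colour has 8.
One more marble lands in a colour already at 7, so 62 draws are enough and 61 are not.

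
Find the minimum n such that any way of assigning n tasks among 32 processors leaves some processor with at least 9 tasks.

With 256 tasks one could put exactly 8 in each of the 32 processors, and no processor would reach 9.
One more task must land in a processor that already has 8, giving it 9.
So 32 × 8 + 1 = 257 tasks are required.

257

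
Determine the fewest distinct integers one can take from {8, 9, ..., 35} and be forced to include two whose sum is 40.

A set avoiding the sum 40 can contain at most one of each pair {x, 40−x}, plus the 4 elements whose complement lies outside the range or equal to its own complement.
The integers 20, …, 35 (16 of them) are such a set: any two sum to at least 20+21 = 41 > 40.
Pigeonhole: any 17th integer completes one of the 12 pairs, so 17 choices force a sum of 40.

17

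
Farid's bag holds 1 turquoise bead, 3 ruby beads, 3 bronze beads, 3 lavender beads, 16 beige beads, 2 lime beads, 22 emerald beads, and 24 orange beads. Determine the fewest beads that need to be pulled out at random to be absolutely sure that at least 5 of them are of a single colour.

An adversary could hand out at most 4 beads per colour (5 colours run out sooner): 1 + 3 + 3 + 3 + 4 + 2 + 4 + 4 = 24 beads and still no colour has 5.
Pigeonhole: one more bead lands in a colour already at 4, so 25 draws are enough and 24 are not.

25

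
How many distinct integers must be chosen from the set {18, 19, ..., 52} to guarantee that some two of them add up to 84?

26

Group the elements by complementary pair {x, 84−x}: {32,52}, {33,51}, {34,50}, …, giving 10 two-element pairs; the single value 42 (it cannot pair with itself since the integers are distinct); and 14 integers whose partner 84−x falls outside [18,52].
By pigeonhole, treating each of those 25 groups as a pigeonhole, one can pick one integer per group — 25 integers — with no two summing to 84.
The 26th integer lands in an occupied pair, forcing a sum of 84.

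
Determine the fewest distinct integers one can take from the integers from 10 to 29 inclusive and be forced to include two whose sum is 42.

13

Group the elements by complementary pair {x, 42−x}: {13,29}, {14,28}, {15,27}, …, giving 8 two-element pairs, the single value 21 (it cannot pair with itself since the integers are distinct), and 3 integers whose partner 42−x falls outside [10,29].
Treating each of those 12 groups as a pigeonhole, one can pick one integer per group — 12 integers — with no two summing to 42.
The 13th integer lands in an occupied pair, forcing a sum of 42.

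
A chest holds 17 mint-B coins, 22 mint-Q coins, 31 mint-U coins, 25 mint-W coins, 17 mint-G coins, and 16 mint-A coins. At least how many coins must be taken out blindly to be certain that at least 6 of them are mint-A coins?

118

In the worst case for collecting mint-A coins, every non-mint-A coin comes out first.
There are 17 + 22 + 31 + 25 + 17 = 112 non-mint-A coins altogether.
After those, each further coin must be mint-A, so 112 + 6 = 118 draws guarantee 6 mint-A coins.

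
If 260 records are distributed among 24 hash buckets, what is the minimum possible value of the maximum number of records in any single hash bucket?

11

The 24 hash buckets are the holes and the 260 records are the pigeons.
If every hash bucket held at most 10 records, the total would be at most 24 × 10 = 240, which is less than 260.
So some hash bucket holds at least ⌈260/24⌉ = 11 records.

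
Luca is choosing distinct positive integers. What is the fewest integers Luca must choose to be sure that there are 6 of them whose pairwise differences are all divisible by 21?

106

Integers whose pairwise differences are multiples of 21 are exactly those sharing a remainder mod 21. By the pigeonhole principle, the 21 residue classes mod 21 are the pigeonholes.
With 105 integers one could put 5 in each residue class and have no class reach 6.
The 106th integer pushes some class to 6, so 21·5 + 1 = 106.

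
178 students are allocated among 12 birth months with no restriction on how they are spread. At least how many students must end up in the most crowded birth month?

15

The 12 birth months are the holes and the 178 students are the pigeons.
If every birth month held at most 14 students, the total would be at most 12 × 14 = 168, which is less than 178.
So some birth month holds at least ⌈178/12⌉ = 15 students.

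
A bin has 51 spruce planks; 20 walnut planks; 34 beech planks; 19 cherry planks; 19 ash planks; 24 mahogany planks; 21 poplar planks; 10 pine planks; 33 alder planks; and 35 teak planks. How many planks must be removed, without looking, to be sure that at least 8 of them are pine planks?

264

In the worst case for collecting pine planks, every non-pine plank comes out first.
There are 51 + 20 + 34 + 19 + 19 + 24 + 21 + 33 + 35 = 256 non-pine planks altogether.
After those, each further plank must be pine, so 256 + 8 = 264 draws guarantee 8 pine planks.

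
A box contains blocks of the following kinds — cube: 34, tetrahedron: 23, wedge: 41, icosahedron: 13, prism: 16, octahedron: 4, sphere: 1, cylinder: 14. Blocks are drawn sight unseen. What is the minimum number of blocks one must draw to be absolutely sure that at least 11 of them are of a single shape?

66

Pigeonhole: put each drawn block into a box by shape. The largest draw with every box below 11 takes min(count, 10) from each shape; shapes with fewer than 10 contribute all they have.
Σ min(cᵢ, 10) = 10 + 10 + 10 + 10 + 10 + 4 + 1 + 10 = 65.
Draw number 65 + 1 = 66 must push one box to 11.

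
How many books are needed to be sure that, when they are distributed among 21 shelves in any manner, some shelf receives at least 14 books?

With 273 books one could put exactly 13 in each of the 21 shelves, and no shelf would reach 14.
By pigeonhole, one more book must land in a shelf that already has 13, giving it 14.
So 21 × 13 + 1 = 274 books are required.

274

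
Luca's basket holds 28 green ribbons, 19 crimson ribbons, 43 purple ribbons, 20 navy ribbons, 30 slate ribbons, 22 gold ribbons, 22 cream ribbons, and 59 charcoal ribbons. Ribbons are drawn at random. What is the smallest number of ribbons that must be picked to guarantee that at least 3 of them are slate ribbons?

216

In the worst case for collecting slate ribbons, every non-slate ribbon comes out first.
There are 28 + 19 + 43 + 20 + 22 + 22 + 59 = 213 non-slate ribbons altogether.
After those, each further ribbon must be slate, so 213 + 3 = 216 draws guarantee 3 slate ribbons.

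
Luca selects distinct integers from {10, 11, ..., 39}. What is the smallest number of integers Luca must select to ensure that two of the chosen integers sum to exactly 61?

22

Group the elements by complementary pair {x, 61−x}: {22,39}, {23,38}, {24,37}, …, giving 9 two-element pairs and 12 integers whose partner 61−x falls outside [10,39].
Treating each of those 21 groups as a pigeonhole, one can pick one integer per group — 21 integers — with no two summing to 61.
The 22nd integer lands in an occupied pair, forcing a sum of 61.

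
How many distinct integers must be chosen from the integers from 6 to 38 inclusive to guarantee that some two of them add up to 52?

22

Two chosen integers sum to 52 exactly when both halves of some pair {x, 52−x} with 14 ≤ x ≤ 52−x ≤ 38 are chosen — 12 such pairs.
The remaining 9 elements (those with no distinct partner in range) can never complete a 52-sum, so the worst case takes all of them and one from each pair: 9 + 12 = 21.
The 22nd integer has to be the second member of some pair, so 21 + 1 = 22.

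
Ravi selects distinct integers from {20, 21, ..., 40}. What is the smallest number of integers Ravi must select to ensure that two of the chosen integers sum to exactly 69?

16

Two chosen integers sum to 69 exactly when both halves of some pair {x, 69−x} with 29 ≤ x ≤ 69−x ≤ 40 are chosen — 6 such pairs.
The remaining 9 elements (those with no distinct partner in range) can never complete a 69-sum, so the worst case takes all of them and one from each pair: 9 + 6 = 15.
The 16th integer has to be the second member of some pair, so 15 + 1 = 16.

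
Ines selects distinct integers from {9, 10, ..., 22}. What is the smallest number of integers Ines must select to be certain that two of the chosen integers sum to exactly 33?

9

Two chosen integers sum to 33 exactly when both halves of some pair {x, 33−x} with 11 ≤ x ≤ 33−x ≤ 22 are chosen — 6 such pairs.
The remaining 2 elements (those with no distinct partner in range) can never complete a 33-sum, so the worst case takes all of them and one from each pair: 2 + 6 = 8.
The 9th integer has to be the second member of some pair, so 8 + 1 = 9.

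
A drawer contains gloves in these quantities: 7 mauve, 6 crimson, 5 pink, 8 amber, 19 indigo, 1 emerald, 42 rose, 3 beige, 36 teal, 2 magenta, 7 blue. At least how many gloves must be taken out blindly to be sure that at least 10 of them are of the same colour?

67

An adversary could hand out at most 9 gloves per colour (8 colours run out sooner): 7 + 6 + 5 + 8 + 9 + 1 + 9 + 3 + 9 + 2 + 7 = 66 gloves and still no colour has 10.
Pigeonhole: one more glove lands in a colour already at 9, so 67 draws are enough and 66 are not.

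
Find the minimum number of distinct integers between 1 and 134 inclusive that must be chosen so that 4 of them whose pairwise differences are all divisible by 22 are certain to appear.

67

Integers whose pairwise differences are multiples of 22 are exactly those sharing a remainder mod 22. By pigeonhole, the 22 residue classes mod 22 are the pigeonholes.
With 66 integers one could put 3 in each residue class and have no class reach 4.
The 67th integer pushes some class to 4, so 22·3 + 1 = 67.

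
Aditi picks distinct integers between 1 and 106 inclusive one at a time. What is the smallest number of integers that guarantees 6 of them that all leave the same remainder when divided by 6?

31

The 6 residue classes mod 6 are the pigeonholes.
With 30 integers one could put 5 in each residue class and have no class reach 6.
The 31st integer pushes some class to 6, so 6·5 + 1 = 31.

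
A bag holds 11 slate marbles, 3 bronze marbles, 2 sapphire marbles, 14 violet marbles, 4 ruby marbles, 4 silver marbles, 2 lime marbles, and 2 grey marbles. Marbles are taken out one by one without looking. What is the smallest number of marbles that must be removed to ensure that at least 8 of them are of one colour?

An adversary could hand out at most 7 marbles per colour (6 colours run out sooner): 7 + 3 + 2 + 7 + 4 + 4 + 2 + 2 = 31 marbles and still no colour has 8.
Pigeonhole: one more marble lands in a colour already at 7, so 32 draws are enough and 31 are not.

32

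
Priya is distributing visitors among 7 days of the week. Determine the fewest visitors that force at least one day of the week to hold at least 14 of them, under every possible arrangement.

92

With 91 visitors one could put exactly 13 in each of the 7 days of the week, and no day of the week would reach 14.
By the pigeonhole principle, one more visitor must land in a day of the week that already has 13, giving it 14.
So 7 × 13 + 1 = 92 visitors are required.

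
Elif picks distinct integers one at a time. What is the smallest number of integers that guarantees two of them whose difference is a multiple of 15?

Integers whose pairwise differences are multiples of 15 are exactly those sharing a remainder mod 15. By pigeonhole, the 15 residue classes mod 15 are the pigeonholes.
With 15 integers one could put 1 in each residue class and have no class reach 2.
The 16th integer pushes some class to 2, so 15·1 + 1 = 16.

16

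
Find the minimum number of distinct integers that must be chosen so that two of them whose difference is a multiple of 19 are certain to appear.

Integers whose pairwise differences are multiples of 19 are exactly those sharing a remainder mod 19. The 19 residue classes mod 19 are the pigeonholes.
With 19 integers one could put 1 in each residue class and have no class reach 2.
The 20th integer pushes some class to 2, so 19·1 + 1 = 20.

20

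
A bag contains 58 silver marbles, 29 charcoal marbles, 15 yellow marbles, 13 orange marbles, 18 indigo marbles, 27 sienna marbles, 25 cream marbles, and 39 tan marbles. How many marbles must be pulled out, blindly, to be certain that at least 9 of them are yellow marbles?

In the worst case for collecting yellow marbles, every non-yellow marble comes out first.
There are 58 + 29 + 13 + 18 + 27 + 25 + 39 = 209 non-yellow marbles altogether.
After those, each further marble must be yellow, so 209 + 9 = 218 draws guarantee 9 yellow marbles.

218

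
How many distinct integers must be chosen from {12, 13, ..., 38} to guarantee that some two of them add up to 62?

A set avoiding the sum 62 can contain at most one of each pair {x, 62−x}, plus the 13 elements whose complement lies outside the range or equal to its own complement.
The integers 12, …, 31 (20 of them) are such a set: any two sum to at least 12+13 = 25 and at most 30+31 = 61 < 62.
By the pigeonhole principle, any 21st integer completes one of the 7 pairs, so 21 choices force a sum of 62.

21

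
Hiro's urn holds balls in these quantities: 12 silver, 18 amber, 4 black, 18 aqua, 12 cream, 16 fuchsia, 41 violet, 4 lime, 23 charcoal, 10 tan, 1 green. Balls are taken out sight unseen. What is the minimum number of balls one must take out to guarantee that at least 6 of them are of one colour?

By the pigeonhole principle, the 11 colours are the holes; the balls drawn are the pigeons.
To avoid 6 of any one colour, the worst case takes at most 5 of each colour, or every ball of a colour that has fewer than 5.
That gives 5 + 5 + 4 + 5 + 5 + 5 + 5 + 4 + 5 + 5 + 1 = 49 balls with no colour reaching 6.
The next ball forces some colour to 6, so 49 + 1 = 50.

50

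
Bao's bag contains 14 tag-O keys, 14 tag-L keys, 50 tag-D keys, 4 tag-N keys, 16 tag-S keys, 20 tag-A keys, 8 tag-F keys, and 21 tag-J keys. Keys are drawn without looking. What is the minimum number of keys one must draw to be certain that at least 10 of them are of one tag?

67

An adversary could hand out at most 9 keys per tag (tag-N, tag-F run out sooner): 9 + 9 + 9 + 4 + 9 + 9 + 8 + 9 = 66 keys and still no tag has 10.
One more key lands in a tag already at 9, so 67 draws are enough and 66 are not.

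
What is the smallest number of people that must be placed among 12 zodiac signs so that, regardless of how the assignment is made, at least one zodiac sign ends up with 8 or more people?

With 84 people one could put exactly 7 in each of the 12 zodiac signs, and no zodiac sign would reach 8.
By the pigeonhole principle, one more person must land in a zodiac sign that already has 7, giving it 8.
So 12 × 7 + 1 = 85 people are required.

85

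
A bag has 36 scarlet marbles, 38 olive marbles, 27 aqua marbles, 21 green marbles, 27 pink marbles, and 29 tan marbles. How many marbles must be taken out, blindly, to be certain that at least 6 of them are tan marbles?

155

In the worst case for collecting tan marbles, every non-tan marble comes out first.
There are 36 + 38 + 27 + 21 + 27 = 149 non-tan marbles altogether.
After those, each further marble must be tan, so 149 + 6 = 155 draws guarantee 6 tan marbles.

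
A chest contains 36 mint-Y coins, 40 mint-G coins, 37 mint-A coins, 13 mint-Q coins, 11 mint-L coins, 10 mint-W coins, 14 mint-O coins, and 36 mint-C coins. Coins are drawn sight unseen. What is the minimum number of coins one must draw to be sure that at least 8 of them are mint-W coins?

In the worst case for collecting mint-W coins, every non-mint-W coin comes out first.
There are 36 + 40 + 37 + 13 + 11 + 14 + 36 = 187 non-mint-W coins altogether.
After those, each further coin must be mint-W, so 187 + 8 = 195 draws guarantee 8 mint-W coins.

195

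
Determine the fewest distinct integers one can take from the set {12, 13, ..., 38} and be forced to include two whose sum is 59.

19

Group the elements by complementary pair {x, 59−x}: {21,38}, {22,37}, {23,36}, …, giving 9 two-element pairs and 9 integers whose partner 59−x falls outside [12,38].
Treating each of those 18 groups as a pigeonhole, one can pick one integer per group — 18 integers — with no two summing to 59.
The 19th integer lands in an occupied pair, forcing a sum of 59.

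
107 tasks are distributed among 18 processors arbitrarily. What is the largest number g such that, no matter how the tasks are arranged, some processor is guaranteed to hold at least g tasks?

6

The 18 processors are the holes and the 107 tasks are the pigeons.
If every processor held at most 5 tasks, the total would be at most 18 × 5 = 90, which is less than 107.
So some processor holds at least ⌈107/18⌉ = 6 tasks.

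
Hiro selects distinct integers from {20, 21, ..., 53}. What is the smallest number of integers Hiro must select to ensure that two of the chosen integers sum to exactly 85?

24

A set avoiding the sum 85 can contain at most one of each pair {x, 85−x}, plus the 12 elements whose complement lies outside the range.
The integers 20, …, 42 (23 of them) are such a set: any two sum to at least 20+21 = 41 and at most 41+42 = 83 < 85.
Any 24th integer completes one of the 11 pairs, so 24 choices force a sum of 85.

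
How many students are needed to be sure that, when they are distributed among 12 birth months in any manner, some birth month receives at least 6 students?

61

With 60 students one could put exactly 5 in each of the 12 birth months, and no birth month would reach 6.
One more student must land in a birth month that already has 5, giving it 6.
So 12 × 5 + 1 = 61 students are required.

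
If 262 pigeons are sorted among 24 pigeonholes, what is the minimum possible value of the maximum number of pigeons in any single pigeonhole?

11

Pigeonhole: the 24 pigeonholes are the holes and the 262 pigeons are the pigeons.
If every pigeonhole held at most 10 pigeons, the total would be at most 24 × 10 = 240, which is less than 262.
So some pigeonhole holds at least ⌈262/24⌉ = 11 pigeons.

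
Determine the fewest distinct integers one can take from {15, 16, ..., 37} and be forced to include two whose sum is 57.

15

Group the elements by complementary pair {x, 57−x}: {20,37}, {21,36}, {22,35}, …, giving 9 two-element pairs and 5 integers whose partner 57−x falls outside [15,37].
Treating each of those 14 groups as a pigeonhole, one can pick one integer per group — 14 integers — with no two summing to 57.
The 15th integer lands in an occupied pair, forcing a sum of 57.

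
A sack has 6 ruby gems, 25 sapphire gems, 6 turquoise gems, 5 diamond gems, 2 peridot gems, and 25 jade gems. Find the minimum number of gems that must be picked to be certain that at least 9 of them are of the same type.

36

An adversary could hand out at most 8 gems per type (4 types run out sooner): 6 + 8 + 6 + 5 + 2 + 8 = 35 gems and still no type has 9.
Pigeonhole: one more gem lands in a type already at 8, so 36 draws are enough and 35 are not.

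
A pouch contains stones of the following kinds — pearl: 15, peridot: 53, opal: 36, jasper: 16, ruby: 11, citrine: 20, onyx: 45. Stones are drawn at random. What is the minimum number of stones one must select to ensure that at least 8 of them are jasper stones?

In the worst case for collecting jasper stones, every non-jasper stone comes out first.
There are 15 + 53 + 36 + 11 + 20 + 45 = 180 non-jasper stones altogether.
After those, each further stone must be jasper, so 180 + 8 = 188 draws guarantee 8 jasper stones.

188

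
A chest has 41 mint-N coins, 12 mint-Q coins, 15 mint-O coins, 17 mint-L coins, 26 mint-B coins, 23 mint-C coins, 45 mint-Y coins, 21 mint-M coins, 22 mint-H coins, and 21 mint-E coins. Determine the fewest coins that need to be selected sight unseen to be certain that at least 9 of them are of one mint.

An adversary could hand out at most 8 coins per mint: 8 + 8 + 8 + 8 + 8 + 8 + 8 + 8 + 8 + 8 = 80 coins and still no mint has 9.
One more coin lands in a mint already at 8, so 81 draws are enough and 80 are not.

81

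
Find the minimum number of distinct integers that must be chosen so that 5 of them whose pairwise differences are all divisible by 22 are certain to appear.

Integers whose pairwise differences are multiples of 22 are exactly those sharing a remainder mod 22. By the pigeonhole principle, the 22 residue classes mod 22 are the pigeonholes.
With 88 integers one could put 4 in each residue class and have no class reach 5.
The 89th integer pushes some class to 5, so 22·4 + 1 = 89.

89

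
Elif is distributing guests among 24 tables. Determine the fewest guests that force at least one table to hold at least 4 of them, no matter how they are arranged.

73

With 72 guests one could put exactly 3 in each of the 24 tables, and no table would reach 4.
One more guest must land in a table that already has 3, giving it 4.
So 24 × 3 + 1 = 73 guests are required.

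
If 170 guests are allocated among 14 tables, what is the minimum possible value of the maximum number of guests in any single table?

The 14 tables are the holes and the 170 guests are the pigeons.
If every table held at most 12 guests, the total would be at most 14 × 12 = 168, which is less than 170.
So some table holds at least ⌈170/14⌉ = 13 guests.

13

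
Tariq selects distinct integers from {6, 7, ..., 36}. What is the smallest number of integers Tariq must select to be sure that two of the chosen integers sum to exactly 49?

20

Two chosen integers sum to 49 exactly when both halves of some pair {x, 49−x} with 13 ≤ x ≤ 49−x ≤ 36 are chosen — 12 such pairs.
The remaining 7 elements (those with no distinct partner in range) can never complete a 49-sum, so the worst case takes all of them and one from each pair: 7 + 12 = 19.
By pigeonhole, the 20th integer has to be the second member of some pair, so 19 + 1 = 20.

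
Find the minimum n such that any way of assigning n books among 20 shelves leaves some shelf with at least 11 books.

201

With 200 books one could put exactly 10 in each of the 20 shelves, and no shelf would reach 11.
One more book must land in a shelf that already has 10, giving it 11.
So 20 × 10 + 1 = 201 books are required.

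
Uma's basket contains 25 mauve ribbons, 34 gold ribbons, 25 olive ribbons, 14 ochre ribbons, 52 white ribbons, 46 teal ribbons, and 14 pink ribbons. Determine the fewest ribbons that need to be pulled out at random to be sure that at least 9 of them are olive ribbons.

194

In the worst case for collecting olive ribbons, every non-olive ribbon comes out first.
There are 25 + 34 + 14 + 52 + 46 + 14 = 185 non-olive ribbons altogether.
After those, each further ribbon must be olive, so 185 + 9 = 194 draws guarantee 9 olive ribbons.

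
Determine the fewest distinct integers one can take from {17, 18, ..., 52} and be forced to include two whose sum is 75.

Group the elements by complementary pair {x, 75−x}: {23,52}, {24,51}, {25,50}, …, giving 15 two-element pairs and 6 integers whose partner 75−x falls outside [17,52].
Treating each of those 21 groups as a pigeonhole, one can pick one integer per group — 21 integers — with no two summing to 75.
The 22nd integer lands in an occupied pair, forcing a sum of 75.

22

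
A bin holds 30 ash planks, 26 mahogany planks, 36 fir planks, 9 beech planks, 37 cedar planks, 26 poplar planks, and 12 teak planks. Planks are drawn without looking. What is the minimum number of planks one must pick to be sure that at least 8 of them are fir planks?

148

In the worst case for collecting fir planks, every non-fir plank comes out first.
There are 30 + 26 + 9 + 37 + 26 + 12 = 140 non-fir planks altogether.
After those, each further plank must be fir, so 140 + 8 = 148 draws guarantee 8 fir planks.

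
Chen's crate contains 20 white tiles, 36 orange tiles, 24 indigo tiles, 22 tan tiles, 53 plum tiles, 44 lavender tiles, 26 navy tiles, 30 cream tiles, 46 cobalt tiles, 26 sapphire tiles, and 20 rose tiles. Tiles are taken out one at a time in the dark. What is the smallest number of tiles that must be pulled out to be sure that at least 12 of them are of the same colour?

Pigeonhole: the 11 colours are the holes; the tiles drawn are the pigeons.
To avoid 12 of any one colour, the worst case takes at most 11 of each colour.
That gives 11 + 11 + 11 + 11 + 11 + 11 + 11 + 11 + 11 + 11 + 11 = 121 tiles with no colour reaching 12.
The next tile forces some colour to 12, so 121 + 1 = 122.

122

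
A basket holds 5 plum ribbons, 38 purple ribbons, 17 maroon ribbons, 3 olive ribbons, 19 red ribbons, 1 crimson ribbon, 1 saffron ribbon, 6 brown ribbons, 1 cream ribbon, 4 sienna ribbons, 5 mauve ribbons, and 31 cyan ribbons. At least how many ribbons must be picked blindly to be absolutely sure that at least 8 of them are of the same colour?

An adversary could hand out at most 7 ribbons per colour (8 colours run out sooner): 5 + 7 + 7 + 3 + 7 + 1 + 1 + 6 + 1 + 4 + 5 + 7 = 54 ribbons and still no colour has 8.
Pigeonhole: one more ribbon lands in a colour already at 7, so 55 draws are enough and 54 are not.

55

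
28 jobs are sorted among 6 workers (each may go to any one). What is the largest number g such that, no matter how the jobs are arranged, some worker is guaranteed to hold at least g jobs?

5

The 6 workers are the holes and the 28 jobs are the pigeons.
If every worker held at most 4 jobs, the total would be at most 6 × 4 = 24, which is less than 28.
So some worker holds at least ⌈28/6⌉ = 5 jobs.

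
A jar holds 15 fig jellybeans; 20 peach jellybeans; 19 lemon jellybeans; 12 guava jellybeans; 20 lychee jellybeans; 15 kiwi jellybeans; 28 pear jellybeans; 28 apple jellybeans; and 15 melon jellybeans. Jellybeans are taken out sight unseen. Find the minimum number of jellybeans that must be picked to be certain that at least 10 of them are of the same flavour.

82

An adversary could hand out at most 9 jellybeans per flavour: 9 + 9 + 9 + 9 + 9 + 9 + 9 + 9 + 9 = 81 jellybeans and still no flavour has 10.
By pigeonhole, one more jellybean lands in a flavour already at 9, so 82 draws are enough and 81 are not.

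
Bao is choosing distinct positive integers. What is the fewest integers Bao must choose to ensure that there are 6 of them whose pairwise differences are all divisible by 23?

Integers whose pairwise differences are multiples of 23 are exactly those sharing a remainder mod 23. The 23 residue classes mod 23 are the pigeonholes.
With 115 integers one could put 5 in each residue class and have no class reach 6.
The 116th integer pushes some class to 6, so 23·5 + 1 = 116.

116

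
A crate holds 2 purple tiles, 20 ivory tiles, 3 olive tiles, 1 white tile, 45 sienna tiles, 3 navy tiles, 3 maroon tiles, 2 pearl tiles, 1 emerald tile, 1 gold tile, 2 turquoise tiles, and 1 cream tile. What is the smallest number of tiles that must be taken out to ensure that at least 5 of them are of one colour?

28

Put each drawn tile into a box by colour. The largest draw with every box below 5 takes min(count, 4) from each colour; colours with fewer than 4 contribute all they have.
Σ min(cᵢ, 4) = 2 + 4 + 3 + 1 + 4 + 3 + 3 + 2 + 1 + 1 + 2 + 1 = 27.
Draw number 27 + 1 = 28 must push one box to 5.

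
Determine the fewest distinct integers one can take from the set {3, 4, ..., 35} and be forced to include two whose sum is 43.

Two chosen integers sum to 43 exactly when both halves of some pair {x, 43−x} with 8 ≤ x ≤ 43−x ≤ 35 are chosen — 14 such pairs.
The remaining 5 elements (those with no distinct partner in range) can never complete a 43-sum, so the worst case takes all of them and one from each pair: 5 + 14 = 19.
The 20th integer has to be the second member of some pair, so 19 + 1 = 20.

20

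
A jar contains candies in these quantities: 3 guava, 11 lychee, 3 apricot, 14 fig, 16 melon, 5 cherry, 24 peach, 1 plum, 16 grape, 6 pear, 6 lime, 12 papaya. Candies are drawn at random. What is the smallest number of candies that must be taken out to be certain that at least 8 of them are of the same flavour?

An adversary could hand out at most 7 candies per flavour (6 flavours run out sooner): 3 + 7 + 3 + 7 + 7 + 5 + 7 + 1 + 7 + 6 + 6 + 7 = 66 candies and still no flavour has 8.
One more candy lands in a flavour already at 7, so 67 draws are enough and 66 are not.

67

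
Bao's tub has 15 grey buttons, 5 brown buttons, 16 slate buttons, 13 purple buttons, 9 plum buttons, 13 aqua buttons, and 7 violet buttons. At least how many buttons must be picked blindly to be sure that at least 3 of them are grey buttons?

In the worst case for collecting grey buttons, every non-grey button comes out first.
There are 5 + 16 + 13 + 9 + 13 + 7 = 63 non-grey buttons altogether.
After those, each further button must be grey, so 63 + 3 = 66 draws guarantee 3 grey buttons.

66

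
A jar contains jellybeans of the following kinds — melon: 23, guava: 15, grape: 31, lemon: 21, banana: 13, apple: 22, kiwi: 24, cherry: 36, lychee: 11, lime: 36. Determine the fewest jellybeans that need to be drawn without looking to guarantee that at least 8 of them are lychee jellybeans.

In the worst case for collecting lychee jellybeans, every non-lychee jellybean comes out first.
There are 23 + 15 + 31 + 21 + 13 + 22 + 24 + 36 + 36 = 221 non-lychee jellybeans altogether.
After those, each further jellybean must be lychee, so 221 + 8 = 229 draws guarantee 8 lychee jellybeans.

229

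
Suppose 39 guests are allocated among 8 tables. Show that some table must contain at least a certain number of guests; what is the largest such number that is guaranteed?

By the pigeonhole principle, the 8 tables are the holes and the 39 guests are the pigeons.
If every table held at most 4 guests, the total would be at most 8 × 4 = 32, which is less than 39.
So some table holds at least ⌈39/8⌉ = 5 guests.

5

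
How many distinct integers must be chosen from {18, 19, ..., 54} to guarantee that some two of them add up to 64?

Two chosen integers sum to 64 exactly when both halves of some pair {x, 64−x} with 18 ≤ x ≤ 64−x ≤ 46 are chosen — 14 such pairs.
The remaining 9 elements (those with no distinct partner in range) can never complete a 64-sum, so the worst case takes all of them and one from each pair: 9 + 14 = 23.
By the pigeonhole principle, the 24th integer has to be the second member of some pair, so 23 + 1 = 24.

24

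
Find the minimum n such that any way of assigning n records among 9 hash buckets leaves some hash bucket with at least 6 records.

46

With 45 records one could put exactly 5 in each of the 9 hash buckets, and no hash bucket would reach 6.
By pigeonhole, one more record must land in a hash bucket that already has 5, giving it 6.
So 9 × 5 + 1 = 46 records are required.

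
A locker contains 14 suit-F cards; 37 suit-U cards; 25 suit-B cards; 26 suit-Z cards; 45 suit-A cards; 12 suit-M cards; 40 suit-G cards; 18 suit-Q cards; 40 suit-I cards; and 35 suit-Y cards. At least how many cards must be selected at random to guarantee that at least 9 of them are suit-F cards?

In the worst case for collecting suit-F cards, every non-suit-F card comes out first.
There are 37 + 25 + 26 + 45 + 12 + 40 + 18 + 40 + 35 = 278 non-suit-F cards altogether.
After those, each further card must be suit-F, so 278 + 9 = 287 draws guarantee 9 suit-F cards.

287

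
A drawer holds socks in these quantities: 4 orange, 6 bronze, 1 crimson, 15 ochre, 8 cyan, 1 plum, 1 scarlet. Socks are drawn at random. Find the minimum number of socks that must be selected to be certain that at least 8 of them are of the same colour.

An adversary could hand out at most 7 socks per colour (5 colours run out sooner): 4 + 6 + 1 + 7 + 7 + 1 + 1 = 27 socks and still no colour has 8.
One more sock lands in a colour already at 7, so 28 draws are enough and 27 are not.

28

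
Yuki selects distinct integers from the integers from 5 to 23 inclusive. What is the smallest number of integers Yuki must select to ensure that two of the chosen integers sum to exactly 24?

A set avoiding the sum 24 can contain at most one of each pair {x, 24−x}, plus the 5 elements whose complement lies outside the range or equal to its own complement.
The integers 12, …, 23 (12 of them) are such a set: any two sum to at least 12+13 = 25 > 24.
By pigeonhole, any 13th integer completes one of the 7 pairs, so 13 choices force a sum of 24.

13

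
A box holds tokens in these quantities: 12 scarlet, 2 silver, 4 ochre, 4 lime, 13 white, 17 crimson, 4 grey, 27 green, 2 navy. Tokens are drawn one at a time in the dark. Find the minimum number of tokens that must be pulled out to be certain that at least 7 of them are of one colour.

Pigeonhole: put each drawn token into a box by colour. The largest draw with every box below 7 takes min(count, 6) from each colour; colours with fewer than 6 contribute all they have.
Σ min(cᵢ, 6) = 6 + 2 + 4 + 4 + 6 + 6 + 4 + 6 + 2 = 40.
Draw number 40 + 1 = 41 must push one box to 7.

41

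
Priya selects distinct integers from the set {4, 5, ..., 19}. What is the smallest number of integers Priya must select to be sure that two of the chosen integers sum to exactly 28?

12

A set avoiding the sum 28 can contain at most one of each pair {x, 28−x}, plus the 6 elements whose complement lies outside the range or equal to its own complement.
The integers 4, …, 14 (11 of them) are such a set: any two sum to at least 4+5 = 9 and at most 13+14 = 27 < 28.
Any 12th integer completes one of the 5 pairs, so 12 choices force a sum of 28.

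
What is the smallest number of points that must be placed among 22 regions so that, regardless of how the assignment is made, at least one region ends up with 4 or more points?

67

With 66 points one could put exactly 3 in each of the 22 regions, and no region would reach 4.
One more point must land in a region that already has 3, giving it 4.
So 22 × 3 + 1 = 67 points are required.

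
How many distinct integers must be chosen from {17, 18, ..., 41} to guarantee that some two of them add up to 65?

Group the elements by complementary pair {x, 65−x}: {24,41}, {25,40}, {26,39}, …, giving 9 two-element pairs and 7 integers whose partner 65−x falls outside [17,41].
Pigeonhole: treating each of those 16 groups as a pigeonhole, one can pick one integer per group — 16 integers — with no two summing to 65.
The 17th integer lands in an occupied pair, forcing a sum of 65.

17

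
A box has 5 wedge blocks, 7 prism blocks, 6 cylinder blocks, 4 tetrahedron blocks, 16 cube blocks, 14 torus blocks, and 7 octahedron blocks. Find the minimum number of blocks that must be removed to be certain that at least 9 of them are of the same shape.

Put each drawn block into a box by shape. The largest draw with every box below 9 takes min(count, 8) from each shape; shapes with fewer than 8 contribute all they have.
Σ min(cᵢ, 8) = 5 + 7 + 6 + 4 + 8 + 8 + 7 = 45.
Draw number 45 + 1 = 46 must push one box to 9.

46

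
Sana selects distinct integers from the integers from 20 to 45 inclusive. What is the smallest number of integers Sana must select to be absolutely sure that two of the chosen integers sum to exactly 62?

A set avoiding the sum 62 can contain at most one of each pair {x, 62−x}, plus the 4 elements whose complement lies outside the range or equal to its own complement.
The integers 31, …, 45 (15 of them) are such a set: any two sum to at least 31+32 = 63 > 62.
Any 16th integer completes one of the 11 pairs, so 16 choices force a sum of 62.

16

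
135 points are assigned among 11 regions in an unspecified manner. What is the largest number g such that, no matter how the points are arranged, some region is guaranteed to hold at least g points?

13

The 11 regions are the holes and the 135 points are the pigeons.
If every region held at most 12 points, the total would be at most 11 × 12 = 132, which is less than 135.
So some region holds at least ⌈135/11⌉ = 13 points.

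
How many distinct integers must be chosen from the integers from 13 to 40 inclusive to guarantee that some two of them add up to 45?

A set avoiding the sum 45 can contain at most one of each pair {x, 45−x}, plus the 8 elements whose complement lies outside the range.
The integers 23, …, 40 (18 of them) are such a set: any two sum to at least 23+24 = 47 > 45.
Pigeonhole: any 19th integer completes one of the 10 pairs, so 19 choices force a sum of 45.

19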